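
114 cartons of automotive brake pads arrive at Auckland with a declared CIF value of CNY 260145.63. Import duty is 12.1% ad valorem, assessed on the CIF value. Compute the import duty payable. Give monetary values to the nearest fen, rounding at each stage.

Import duty = 260145.63 × 12.1% = 31477.62

Import duty: CNY 31477.62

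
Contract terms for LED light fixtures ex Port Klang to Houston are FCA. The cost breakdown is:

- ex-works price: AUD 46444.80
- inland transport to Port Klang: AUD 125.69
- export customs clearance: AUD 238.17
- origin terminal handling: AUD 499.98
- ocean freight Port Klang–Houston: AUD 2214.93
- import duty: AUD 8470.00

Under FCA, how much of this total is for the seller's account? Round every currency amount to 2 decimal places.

FCA: the seller delivers export-cleared goods to the carrier; the buyer bears costs from that point.
Seller's account: goods 46444.80 + inland to port 125.69 + export clearance 238.17 = 46808.66
Buyer's account: origin terminal 499.98 + freight 2214.93 + duty 8470.00 = 11184.91

Seller's account: AUD 46808.66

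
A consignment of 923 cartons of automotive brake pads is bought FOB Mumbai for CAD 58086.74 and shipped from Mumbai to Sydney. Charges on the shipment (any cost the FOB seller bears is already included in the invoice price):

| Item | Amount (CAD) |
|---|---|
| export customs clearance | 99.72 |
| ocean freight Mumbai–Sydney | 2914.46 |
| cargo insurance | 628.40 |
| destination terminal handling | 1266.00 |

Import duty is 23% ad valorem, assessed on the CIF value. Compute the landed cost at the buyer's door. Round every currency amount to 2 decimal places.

Total landed cost: CAD 77070.41

FOB: the seller bears costs until goods are on board at the origin port; the buyer bears freight, insurance and all costs thereafter.
Already in the invoice (seller's account under FOB): export clearance — exclude.
CIF value = FOB price + freight + insurance = 58086.74 + 2914.46 + 628.40 = 61629.60
Import duty = 61629.60 × 23% = 14174.81
Buyer bears: freight 2914.46 + insurance 628.40 + destination terminal 1266.00 + duty 14174.81 = 18983.67
Landed cost = invoice 58086.74 + 18983.67 = 77070.41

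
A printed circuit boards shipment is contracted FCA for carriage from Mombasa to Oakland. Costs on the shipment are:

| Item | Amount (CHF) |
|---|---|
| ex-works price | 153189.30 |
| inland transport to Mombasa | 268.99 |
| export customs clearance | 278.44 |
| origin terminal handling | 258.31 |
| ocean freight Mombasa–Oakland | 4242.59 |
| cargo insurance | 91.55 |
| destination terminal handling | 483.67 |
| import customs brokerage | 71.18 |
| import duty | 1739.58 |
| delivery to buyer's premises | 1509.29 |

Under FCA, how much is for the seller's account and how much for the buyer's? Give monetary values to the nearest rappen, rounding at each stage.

FCA: the seller delivers export-cleared goods to the carrier; the buyer bears costs from that point.
Seller's account: goods 153189.30 + inland to port 268.99 + export clearance 278.44 = 153736.73
Buyer's account: origin terminal 258.31 + freight 4242.59 + insurance 91.55 + destination terminal 483.67 + brokerage 71.18 + duty 1739.58 + delivery 1509.29 = 8396.17

Seller: CHF 153736.73; buyer: CHF 8396.17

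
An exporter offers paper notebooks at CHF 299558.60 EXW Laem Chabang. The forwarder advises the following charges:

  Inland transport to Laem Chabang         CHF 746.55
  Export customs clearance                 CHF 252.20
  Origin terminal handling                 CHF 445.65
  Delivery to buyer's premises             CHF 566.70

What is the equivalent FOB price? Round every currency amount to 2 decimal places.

FOB price: CHF 301003.00

Not relevant to the conversion: delivery — on the buyer under both terms; not part of either seller's price.
From EXW to FOB, the seller additionally bears: inland to port, export clearance, origin terminal.
FOB price = 299558.60 + 746.55 + 252.20 + 445.65 = 301003.00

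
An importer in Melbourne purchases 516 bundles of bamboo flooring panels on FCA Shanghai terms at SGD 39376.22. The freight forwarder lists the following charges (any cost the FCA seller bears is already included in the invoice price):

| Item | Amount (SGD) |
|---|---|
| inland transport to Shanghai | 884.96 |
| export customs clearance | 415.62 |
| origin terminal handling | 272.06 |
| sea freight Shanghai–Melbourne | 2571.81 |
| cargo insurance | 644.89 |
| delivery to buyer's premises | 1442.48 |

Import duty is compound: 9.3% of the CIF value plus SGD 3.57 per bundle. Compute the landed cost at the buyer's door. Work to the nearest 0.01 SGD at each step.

FCA: the seller delivers export-cleared goods to the carrier; the buyer bears costs from that point.
Already in the invoice (seller's account under FCA): inland to port, export clearance — exclude.
CIF value = FCA price + origin terminal + freight + insurance = 39376.22 + 272.06 + 2571.81 + 644.89 = 42864.98
Ad valorem component: 42864.98 × 9.3% = 3986.44
Specific component: 516 × 3.57 = 1842.12
Import duty = 3986.44 + 1842.12 = 5828.56
Buyer bears: origin terminal 272.06 + freight 2571.81 + insurance 644.89 + delivery 1442.48 + duty 5828.56 = 10759.80
Landed cost = invoice 39376.22 + 10759.80 = 50136.02

Total landed cost: SGD 50136.02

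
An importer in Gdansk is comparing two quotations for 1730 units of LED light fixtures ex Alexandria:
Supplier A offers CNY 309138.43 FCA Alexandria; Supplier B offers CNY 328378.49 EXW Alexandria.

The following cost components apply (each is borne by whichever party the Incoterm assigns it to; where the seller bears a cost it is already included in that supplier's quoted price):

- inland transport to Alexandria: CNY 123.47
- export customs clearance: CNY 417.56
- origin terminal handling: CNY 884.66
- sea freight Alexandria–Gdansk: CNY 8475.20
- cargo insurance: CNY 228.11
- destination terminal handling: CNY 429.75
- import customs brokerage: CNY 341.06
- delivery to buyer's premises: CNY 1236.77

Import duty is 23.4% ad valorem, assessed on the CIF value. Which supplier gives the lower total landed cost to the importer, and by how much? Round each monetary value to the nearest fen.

Supplier A is cheaper by CNY 24409.86

Supplier A (FCA):
CIF value = FCA price + origin terminal + freight + insurance = 309138.43 + 884.66 + 8475.20 + 228.11 = 318726.40
Import duty = 318726.40 × 23.4% = 74581.98
Buyer bears (A): 884.66 + 8475.20 + 228.11 + 429.75 + 341.06 + 1236.77 = 11595.55
Landed cost (A) = invoice 309138.43 + 11595.55 + duty 74581.98 = 395315.96
Supplier B (EXW):
CIF value = EXW price + inland to port + export clearance + origin terminal + freight + insurance = 328378.49 + 123.47 + 417.56 + 884.66 + 8475.20 + 228.11 = 338507.49
Import duty = 338507.49 × 23.4% = 79210.75
Buyer bears (B): 123.47 + 417.56 + 884.66 + 8475.20 + 228.11 + 429.75 + 341.06 + 1236.77 = 12136.58
Landed cost (B) = invoice 328378.49 + 12136.58 + duty 79210.75 = 419725.82
Difference = |395315.96 − 419725.82| = 24409.86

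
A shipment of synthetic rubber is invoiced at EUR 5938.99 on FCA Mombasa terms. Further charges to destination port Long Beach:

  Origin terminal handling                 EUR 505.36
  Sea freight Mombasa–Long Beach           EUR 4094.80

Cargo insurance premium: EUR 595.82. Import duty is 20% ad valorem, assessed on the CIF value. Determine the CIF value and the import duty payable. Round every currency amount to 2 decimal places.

CIF = FCA price + pre-shipment costs + freight + insurance
CIF = 5938.99 + 505.36 + 4094.80 + 595.82 = 11134.97
Import duty = 11134.97 × 20% = 2226.99

CIF value: EUR 11134.97; import duty: EUR 2226.99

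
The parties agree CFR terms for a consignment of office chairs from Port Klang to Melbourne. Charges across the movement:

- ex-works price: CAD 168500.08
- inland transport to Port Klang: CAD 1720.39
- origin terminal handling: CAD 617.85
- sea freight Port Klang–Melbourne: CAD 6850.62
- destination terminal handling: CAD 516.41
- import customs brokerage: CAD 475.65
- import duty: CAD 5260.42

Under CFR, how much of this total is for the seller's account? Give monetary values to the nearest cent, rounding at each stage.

Seller's account: CAD 177688.94

CFR: the seller pays costs through ocean freight to the destination port, but not insurance.
Seller's account: goods 168500.08 + inland to port 1720.39 + origin terminal 617.85 + freight 6850.62 = 177688.94
Buyer's account: destination terminal 516.41 + brokerage 475.65 + duty 5260.42 = 6252.48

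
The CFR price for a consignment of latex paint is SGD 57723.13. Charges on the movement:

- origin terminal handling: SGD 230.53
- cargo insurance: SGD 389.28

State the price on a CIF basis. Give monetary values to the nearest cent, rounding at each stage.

CIF price: SGD 58112.41

Not relevant to the conversion: origin terminal — on the seller under both CFR and CIF; already in the CFR price and stays in the CIF price.
From CFR to CIF, the seller additionally bears: insurance.
CIF price = 57723.13 + 389.28 = 58112.41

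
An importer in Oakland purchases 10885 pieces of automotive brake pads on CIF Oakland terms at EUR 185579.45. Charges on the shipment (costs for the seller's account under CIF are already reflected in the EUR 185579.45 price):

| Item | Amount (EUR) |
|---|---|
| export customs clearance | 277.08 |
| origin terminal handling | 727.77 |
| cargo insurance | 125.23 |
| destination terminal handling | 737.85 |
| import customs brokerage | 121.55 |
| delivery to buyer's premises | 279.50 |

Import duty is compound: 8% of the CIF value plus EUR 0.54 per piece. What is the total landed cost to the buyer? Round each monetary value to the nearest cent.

CIF: the seller pays costs through ocean freight and marine insurance to the destination port.
Already in the invoice (seller's account under CIF): export clearance, origin terminal, insurance — exclude.
The CIF price already equals the CIF value: 185579.45
Ad valorem component: 185579.45 × 8% = 14846.36
Specific component: 10885 × 0.54 = 5877.90
Import duty = 14846.36 + 5877.90 = 20724.26
Buyer bears: destination terminal 737.85 + brokerage 121.55 + delivery 279.50 + duty 20724.26 = 21863.16
Landed cost = invoice 185579.45 + 21863.16 = 207442.61

Total landed cost: EUR 207442.61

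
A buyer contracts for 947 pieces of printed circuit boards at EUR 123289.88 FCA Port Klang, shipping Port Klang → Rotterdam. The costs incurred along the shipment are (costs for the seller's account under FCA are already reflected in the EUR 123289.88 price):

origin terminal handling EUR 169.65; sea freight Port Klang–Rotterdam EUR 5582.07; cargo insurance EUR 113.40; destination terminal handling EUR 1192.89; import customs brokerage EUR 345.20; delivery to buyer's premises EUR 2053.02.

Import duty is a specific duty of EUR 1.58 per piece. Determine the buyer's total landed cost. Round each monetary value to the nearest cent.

FCA: the seller delivers export-cleared goods to the carrier; the buyer bears costs from that point.
CIF value = FCA price + origin terminal + freight + insurance = 123289.88 + 169.65 + 5582.07 + 113.40 = 129155.00
Import duty = 947 × 1.58 = 1496.26
Buyer bears: origin terminal 169.65 + freight 5582.07 + insurance 113.40 + destination terminal 1192.89 + brokerage 345.20 + delivery 2053.02 + duty 1496.26 = 10952.49
Landed cost = invoice 123289.88 + 10952.49 = 134242.37

Total landed cost: EUR 134242.37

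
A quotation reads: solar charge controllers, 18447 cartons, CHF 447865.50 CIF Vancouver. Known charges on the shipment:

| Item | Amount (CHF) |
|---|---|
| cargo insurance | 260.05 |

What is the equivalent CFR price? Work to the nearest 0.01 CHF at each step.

From CIF to CFR, the seller no longer bears: insurance.
CFR price = 447865.50 − 260.05 = 447605.45

CFR price: CHF 447605.45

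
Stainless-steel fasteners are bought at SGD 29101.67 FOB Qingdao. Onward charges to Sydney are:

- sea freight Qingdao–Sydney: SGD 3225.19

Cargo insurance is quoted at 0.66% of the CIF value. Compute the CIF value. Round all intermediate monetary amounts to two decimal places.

Let C be the CIF value. C = FOB price + freight + 0.66% × C
C − 0.66% × C = 29101.67 + 3225.19
0.9934 × C = 32326.86
C = 32326.86 / 0.9934 = 32541.63
Insurance premium = 0.66% × 32541.63 = 214.77

CIF value: SGD 32541.63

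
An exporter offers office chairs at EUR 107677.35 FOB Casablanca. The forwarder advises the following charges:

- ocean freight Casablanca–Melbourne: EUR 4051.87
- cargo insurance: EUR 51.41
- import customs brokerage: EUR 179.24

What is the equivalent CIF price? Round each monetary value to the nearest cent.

CIF price: EUR 111780.63

Not relevant to the conversion: brokerage — on the buyer under both terms; not part of either seller's price.
From FOB to CIF, the seller additionally bears: freight, insurance.
CIF price = 107677.35 + 4051.87 + 51.41 = 111780.63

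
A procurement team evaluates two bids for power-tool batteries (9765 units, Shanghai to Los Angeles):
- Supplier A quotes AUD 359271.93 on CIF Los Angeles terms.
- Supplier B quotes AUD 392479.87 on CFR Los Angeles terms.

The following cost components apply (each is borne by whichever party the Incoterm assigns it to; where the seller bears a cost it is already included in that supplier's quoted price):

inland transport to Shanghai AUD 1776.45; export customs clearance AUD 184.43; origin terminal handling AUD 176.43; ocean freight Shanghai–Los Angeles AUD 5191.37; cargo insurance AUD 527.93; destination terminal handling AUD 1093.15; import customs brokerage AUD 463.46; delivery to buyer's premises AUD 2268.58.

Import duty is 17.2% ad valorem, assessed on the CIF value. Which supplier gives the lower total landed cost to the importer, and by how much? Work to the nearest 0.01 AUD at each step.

Supplier A is cheaper by AUD 39538.44

Supplier A (CIF):
The CIF price already equals the CIF value: 359271.93
Import duty = 359271.93 × 17.2% = 61794.77
Buyer bears (A): 1093.15 + 463.46 + 2268.58 = 3825.19
Landed cost (A) = invoice 359271.93 + 3825.19 + duty 61794.77 = 424891.89
Supplier B (CFR):
CIF value = CFR price + insurance = 392479.87 + 527.93 = 393007.80
Import duty = 393007.80 × 17.2% = 67597.34
Buyer bears (B): 527.93 + 1093.15 + 463.46 + 2268.58 = 4353.12
Landed cost (B) = invoice 392479.87 + 4353.12 + duty 67597.34 = 464430.33
Difference = |424891.89 − 464430.33| = 39538.44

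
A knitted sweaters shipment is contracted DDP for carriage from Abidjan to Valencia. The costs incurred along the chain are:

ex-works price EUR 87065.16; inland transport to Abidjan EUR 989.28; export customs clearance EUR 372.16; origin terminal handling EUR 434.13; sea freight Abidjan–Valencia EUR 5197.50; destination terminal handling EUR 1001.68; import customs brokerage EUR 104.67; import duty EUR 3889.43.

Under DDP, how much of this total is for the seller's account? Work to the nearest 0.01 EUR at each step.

DDP: the seller bears all costs including import duty.
Seller's account: goods 87065.16 + inland to port 989.28 + export clearance 372.16 + origin terminal 434.13 + freight 5197.50 + destination terminal 1001.68 + brokerage 104.67 + duty 3889.43 = 99054.01
Buyer's account: 0.00

Seller's account: EUR 99054.01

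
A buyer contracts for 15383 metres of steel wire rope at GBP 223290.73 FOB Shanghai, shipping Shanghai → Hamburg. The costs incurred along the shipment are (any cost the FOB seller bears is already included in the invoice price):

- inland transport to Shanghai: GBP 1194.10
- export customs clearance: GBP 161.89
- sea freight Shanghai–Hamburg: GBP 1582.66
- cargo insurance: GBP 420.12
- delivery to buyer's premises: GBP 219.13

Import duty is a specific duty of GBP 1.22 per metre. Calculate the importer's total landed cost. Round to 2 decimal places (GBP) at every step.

Total landed cost: GBP 244279.90

FOB: the seller bears costs until goods are on board at the origin port; the buyer bears freight, insurance and all costs thereafter.
Already in the invoice (seller's account under FOB): inland to port, export clearance — exclude.
CIF value = FOB price + freight + insurance = 223290.73 + 1582.66 + 420.12 = 225293.51
Import duty = 15383 × 1.22 = 18767.26
Buyer bears: freight 1582.66 + insurance 420.12 + delivery 219.13 + duty 18767.26 = 20989.17
Landed cost = invoice 223290.73 + 20989.17 = 244279.90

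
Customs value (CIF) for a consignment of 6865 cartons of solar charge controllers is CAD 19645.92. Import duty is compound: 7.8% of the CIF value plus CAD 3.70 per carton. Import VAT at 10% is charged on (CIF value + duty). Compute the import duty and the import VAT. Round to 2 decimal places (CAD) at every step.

Import duty: CAD 26932.88; import VAT: CAD 4657.88

Ad valorem component: 19645.92 × 7.8% = 1532.38
Specific component: 6865 × 3.70 = 25400.50
Import duty = 1532.38 + 25400.50 = 26932.88
VAT base = CIF + duty = 19645.92 + 26932.88 = 46578.80
Import VAT = 46578.80 × 10% = 4657.88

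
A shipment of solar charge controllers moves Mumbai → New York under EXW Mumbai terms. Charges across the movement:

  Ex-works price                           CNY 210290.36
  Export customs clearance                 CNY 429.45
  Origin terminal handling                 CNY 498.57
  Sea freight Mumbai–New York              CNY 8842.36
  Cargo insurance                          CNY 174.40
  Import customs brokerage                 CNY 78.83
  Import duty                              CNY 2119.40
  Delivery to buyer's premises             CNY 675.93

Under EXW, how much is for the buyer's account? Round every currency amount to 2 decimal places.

EXW: the seller makes goods available at their premises; the buyer bears all onward costs.
Seller's account: goods 210290.36 = 210290.36
Buyer's account: export clearance 429.45 + origin terminal 498.57 + freight 8842.36 + insurance 174.40 + brokerage 78.83 + duty 2119.40 + delivery 675.93 = 12818.94

Buyer's account: CNY 12818.94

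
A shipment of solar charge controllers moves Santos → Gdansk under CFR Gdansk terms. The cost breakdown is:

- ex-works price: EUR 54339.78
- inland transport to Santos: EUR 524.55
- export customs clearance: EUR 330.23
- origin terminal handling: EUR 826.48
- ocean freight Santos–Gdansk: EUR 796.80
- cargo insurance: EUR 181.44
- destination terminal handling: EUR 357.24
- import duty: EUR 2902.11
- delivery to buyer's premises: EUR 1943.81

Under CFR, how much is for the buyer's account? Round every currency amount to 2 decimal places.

Buyer's account: EUR 5384.60

CFR: the seller pays costs through ocean freight to the destination port, but not insurance.
Seller's account: goods 54339.78 + inland to port 524.55 + export clearance 330.23 + origin terminal 826.48 + freight 796.80 = 56817.84
Buyer's account: insurance 181.44 + destination terminal 357.24 + duty 2902.11 + delivery 1943.81 = 5384.60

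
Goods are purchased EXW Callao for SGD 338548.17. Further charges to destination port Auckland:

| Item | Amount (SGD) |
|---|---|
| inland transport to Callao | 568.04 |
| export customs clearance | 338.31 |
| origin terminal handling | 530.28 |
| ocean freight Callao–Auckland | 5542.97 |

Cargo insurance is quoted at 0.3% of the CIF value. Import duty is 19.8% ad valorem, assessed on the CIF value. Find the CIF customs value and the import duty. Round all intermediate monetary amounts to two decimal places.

CIF value: SGD 346567.47; import duty: SGD 68620.36

Let C be the CIF value. C = EXW price + pre-shipment costs + freight + 0.3% × C
C − 0.3% × C = 338548.17 + 568.04 + 338.31 + 530.28 + 5542.97
0.997 × C = 345527.77
C = 345527.77 / 0.997 = 346567.47
Insurance premium = 0.3% × 346567.47 = 1039.70
Import duty = 346567.47 × 19.8% = 68620.36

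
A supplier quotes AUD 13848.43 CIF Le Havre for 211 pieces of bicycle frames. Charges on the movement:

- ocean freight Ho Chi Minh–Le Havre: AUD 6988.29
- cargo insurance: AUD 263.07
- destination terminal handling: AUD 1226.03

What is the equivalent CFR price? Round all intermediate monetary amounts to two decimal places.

Not relevant to the conversion: freight — on the seller under both CIF and CFR; already in the CIF price and stays in the CFR price. destination terminal — on the buyer under both terms; not part of either seller's price.
From CIF to CFR, the seller no longer bears: insurance.
CFR price = 13848.43 − 263.07 = 13585.36

CFR price: AUD 13585.36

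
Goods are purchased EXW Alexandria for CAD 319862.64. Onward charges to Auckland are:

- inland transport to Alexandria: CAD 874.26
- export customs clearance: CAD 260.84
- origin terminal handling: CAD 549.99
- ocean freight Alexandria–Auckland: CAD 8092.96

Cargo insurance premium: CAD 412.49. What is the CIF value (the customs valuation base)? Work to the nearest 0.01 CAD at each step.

CIF value: CAD 330053.18

CIF = EXW price + pre-shipment costs + freight + insurance
CIF = 319862.64 + 874.26 + 260.84 + 549.99 + 8092.96 + 412.49 = 330053.18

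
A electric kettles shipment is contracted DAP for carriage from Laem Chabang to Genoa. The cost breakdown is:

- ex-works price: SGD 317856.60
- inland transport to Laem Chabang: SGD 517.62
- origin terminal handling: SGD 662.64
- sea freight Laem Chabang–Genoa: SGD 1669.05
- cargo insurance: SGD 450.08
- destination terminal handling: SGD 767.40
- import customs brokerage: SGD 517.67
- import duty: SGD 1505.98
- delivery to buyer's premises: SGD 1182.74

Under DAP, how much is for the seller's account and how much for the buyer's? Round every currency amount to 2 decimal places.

Seller: SGD 323106.13; buyer: SGD 2023.65

DAP: the seller bears all costs to the named destination except import duty and clearance.
Seller's account: goods 317856.60 + inland to port 517.62 + origin terminal 662.64 + freight 1669.05 + insurance 450.08 + destination terminal 767.40 + delivery 1182.74 = 323106.13
Buyer's account: brokerage 517.67 + duty 1505.98 = 2023.65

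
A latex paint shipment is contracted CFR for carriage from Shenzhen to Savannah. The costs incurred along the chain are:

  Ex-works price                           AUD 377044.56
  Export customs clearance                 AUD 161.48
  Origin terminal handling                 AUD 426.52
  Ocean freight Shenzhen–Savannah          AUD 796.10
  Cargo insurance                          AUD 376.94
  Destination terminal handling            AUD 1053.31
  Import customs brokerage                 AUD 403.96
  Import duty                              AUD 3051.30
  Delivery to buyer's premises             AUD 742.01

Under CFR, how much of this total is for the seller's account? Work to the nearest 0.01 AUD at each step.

CFR: the seller pays costs through ocean freight to the destination port, but not insurance.
Seller's account: goods 377044.56 + export clearance 161.48 + origin terminal 426.52 + freight 796.10 = 378428.66
Buyer's account: insurance 376.94 + destination terminal 1053.31 + brokerage 403.96 + duty 3051.30 + delivery 742.01 = 5627.52

Seller's account: AUD 378428.66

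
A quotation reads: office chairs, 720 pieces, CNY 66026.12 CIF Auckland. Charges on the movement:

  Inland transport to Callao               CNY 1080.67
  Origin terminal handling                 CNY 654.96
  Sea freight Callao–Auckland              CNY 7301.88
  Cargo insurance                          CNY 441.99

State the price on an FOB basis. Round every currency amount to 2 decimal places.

FOB price: CNY 58282.25

Not relevant to the conversion: inland to port, origin terminal — on the seller under both CIF and FOB; already in the CIF price and stays in the FOB price.
From CIF to FOB, the seller no longer bears: freight, insurance.
FOB price = 66026.12 − 7301.88 − 441.99 = 58282.25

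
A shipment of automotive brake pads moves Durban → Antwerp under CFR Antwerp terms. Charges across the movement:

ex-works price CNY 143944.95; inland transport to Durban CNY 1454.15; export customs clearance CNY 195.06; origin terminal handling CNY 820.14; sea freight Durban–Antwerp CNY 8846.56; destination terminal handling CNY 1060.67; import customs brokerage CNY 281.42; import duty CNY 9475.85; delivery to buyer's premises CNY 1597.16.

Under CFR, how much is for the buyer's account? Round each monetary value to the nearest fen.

Buyer's account: CNY 12415.10

CFR: the seller pays costs through ocean freight to the destination port, but not insurance.
Seller's account: goods 143944.95 + inland to port 1454.15 + export clearance 195.06 + origin terminal 820.14 + freight 8846.56 = 155260.86
Buyer's account: destination terminal 1060.67 + brokerage 281.42 + duty 9475.85 + delivery 1597.16 = 12415.10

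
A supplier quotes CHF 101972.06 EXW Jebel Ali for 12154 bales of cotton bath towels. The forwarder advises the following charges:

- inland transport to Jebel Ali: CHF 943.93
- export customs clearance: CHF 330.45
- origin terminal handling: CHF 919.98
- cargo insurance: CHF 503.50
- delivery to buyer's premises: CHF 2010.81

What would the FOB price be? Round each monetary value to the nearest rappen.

Not relevant to the conversion: insurance, delivery — on the buyer under both terms; not part of either seller's price.
From EXW to FOB, the seller additionally bears: inland to port, export clearance, origin terminal.
FOB price = 101972.06 + 943.93 + 330.45 + 919.98 = 104166.42

FOB price: CHF 104166.42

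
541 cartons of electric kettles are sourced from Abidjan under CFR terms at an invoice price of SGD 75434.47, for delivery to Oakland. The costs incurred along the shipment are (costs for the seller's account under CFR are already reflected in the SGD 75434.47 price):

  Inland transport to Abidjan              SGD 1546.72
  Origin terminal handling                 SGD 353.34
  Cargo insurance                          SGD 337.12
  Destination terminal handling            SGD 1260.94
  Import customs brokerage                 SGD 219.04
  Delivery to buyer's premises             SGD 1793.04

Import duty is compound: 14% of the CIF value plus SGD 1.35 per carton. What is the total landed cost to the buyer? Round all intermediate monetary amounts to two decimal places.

Total landed cost: SGD 90382.98

CFR: the seller pays costs through ocean freight to the destination port, but not insurance.
Already in the invoice (seller's account under CFR): inland to port, origin terminal — exclude.
CIF value = CFR price + insurance = 75434.47 + 337.12 = 75771.59
Ad valorem component: 75771.59 × 14% = 10608.02
Specific component: 541 × 1.35 = 730.35
Import duty = 10608.02 + 730.35 = 11338.37
Buyer bears: insurance 337.12 + destination terminal 1260.94 + brokerage 219.04 + delivery 1793.04 + duty 11338.37 = 14948.51
Landed cost = invoice 75434.47 + 14948.51 = 90382.98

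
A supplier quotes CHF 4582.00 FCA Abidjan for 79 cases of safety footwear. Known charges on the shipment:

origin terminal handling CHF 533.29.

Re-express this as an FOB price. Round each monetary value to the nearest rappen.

FOB price: CHF 5115.29

From FCA to FOB, the seller additionally bears: origin terminal.
FOB price = 4582.00 + 533.29 = 5115.29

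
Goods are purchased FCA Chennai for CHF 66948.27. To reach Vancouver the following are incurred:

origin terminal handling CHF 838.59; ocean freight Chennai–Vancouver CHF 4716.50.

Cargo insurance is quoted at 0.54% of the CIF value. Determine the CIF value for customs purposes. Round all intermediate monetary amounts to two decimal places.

Let C be the CIF value. C = FCA price + pre-shipment costs + freight + 0.54% × C
C − 0.54% × C = 66948.27 + 838.59 + 4716.50
0.9946 × C = 72503.36
C = 72503.36 / 0.9946 = 72897.00
Insurance premium = 0.54% × 72897.00 = 393.64

CIF value: CHF 72897.00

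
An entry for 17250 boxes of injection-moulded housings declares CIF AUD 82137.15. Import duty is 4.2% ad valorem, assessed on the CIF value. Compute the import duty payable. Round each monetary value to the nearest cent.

Import duty: AUD 3449.76

Import duty = 82137.15 × 4.2% = 3449.76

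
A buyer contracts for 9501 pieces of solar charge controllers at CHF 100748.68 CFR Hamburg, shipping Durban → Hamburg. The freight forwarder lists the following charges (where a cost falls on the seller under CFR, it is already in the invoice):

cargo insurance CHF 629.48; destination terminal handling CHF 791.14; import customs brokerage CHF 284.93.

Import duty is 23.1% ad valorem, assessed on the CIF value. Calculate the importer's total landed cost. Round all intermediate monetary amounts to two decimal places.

CFR: the seller pays costs through ocean freight to the destination port, but not insurance.
CIF value = CFR price + insurance = 100748.68 + 629.48 = 101378.16
Import duty = 101378.16 × 23.1% = 23418.35
Buyer bears: insurance 629.48 + destination terminal 791.14 + brokerage 284.93 + duty 23418.35 = 25123.90
Landed cost = invoice 100748.68 + 25123.90 = 125872.58

Total landed cost: CHF 125872.58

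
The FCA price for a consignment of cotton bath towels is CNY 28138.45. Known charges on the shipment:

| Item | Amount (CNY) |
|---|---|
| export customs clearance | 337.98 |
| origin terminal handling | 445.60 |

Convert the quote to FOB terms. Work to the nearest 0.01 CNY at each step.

Not relevant to the conversion: export clearance — on the seller under both FCA and FOB; already in the FCA price and stays in the FOB price.
From FCA to FOB, the seller additionally bears: origin terminal.
FOB price = 28138.45 + 445.60 = 28584.05

FOB price: CNY 28584.05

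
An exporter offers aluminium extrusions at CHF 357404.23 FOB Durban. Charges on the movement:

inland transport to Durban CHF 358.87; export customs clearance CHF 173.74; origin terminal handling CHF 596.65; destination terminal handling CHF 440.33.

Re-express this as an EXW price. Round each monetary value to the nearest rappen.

EXW price: CHF 356274.97

Not relevant to the conversion: destination terminal — on the buyer under both terms; not part of either seller's price.
From FOB to EXW, the seller no longer bears: inland to port, export clearance, origin terminal.
EXW price = 357404.23 − 358.87 − 173.74 − 596.65 = 356274.97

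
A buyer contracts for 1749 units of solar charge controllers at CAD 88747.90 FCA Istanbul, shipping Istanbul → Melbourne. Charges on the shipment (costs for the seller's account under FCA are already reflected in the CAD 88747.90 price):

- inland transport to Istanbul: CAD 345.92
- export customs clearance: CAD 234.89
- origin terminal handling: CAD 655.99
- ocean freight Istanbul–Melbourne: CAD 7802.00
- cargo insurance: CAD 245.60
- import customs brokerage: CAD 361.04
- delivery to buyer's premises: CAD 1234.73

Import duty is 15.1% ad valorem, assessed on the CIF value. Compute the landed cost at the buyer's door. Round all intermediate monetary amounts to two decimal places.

FCA: the seller delivers export-cleared goods to the carrier; the buyer bears costs from that point.
Already in the invoice (seller's account under FCA): inland to port, export clearance — exclude.
CIF value = FCA price + origin terminal + freight + insurance = 88747.90 + 655.99 + 7802.00 + 245.60 = 97451.49
Import duty = 97451.49 × 15.1% = 14715.17
Buyer bears: origin terminal 655.99 + freight 7802.00 + insurance 245.60 + brokerage 361.04 + delivery 1234.73 + duty 14715.17 = 25014.53
Landed cost = invoice 88747.90 + 25014.53 = 113762.43

Total landed cost: CAD 113762.43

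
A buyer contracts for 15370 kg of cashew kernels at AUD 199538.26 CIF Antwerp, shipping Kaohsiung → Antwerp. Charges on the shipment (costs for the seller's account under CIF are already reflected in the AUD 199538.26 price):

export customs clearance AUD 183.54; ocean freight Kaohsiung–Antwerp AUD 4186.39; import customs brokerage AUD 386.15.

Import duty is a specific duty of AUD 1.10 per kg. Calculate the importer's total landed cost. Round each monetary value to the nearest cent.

CIF: the seller pays costs through ocean freight and marine insurance to the destination port.
Already in the invoice (seller's account under CIF): export clearance, freight — exclude.
The CIF price already equals the CIF value: 199538.26
Import duty = 15370 × 1.10 = 16907.00
Buyer bears: brokerage 386.15 + duty 16907.00 = 17293.15
Landed cost = invoice 199538.26 + 17293.15 = 216831.41

Total landed cost: AUD 216831.41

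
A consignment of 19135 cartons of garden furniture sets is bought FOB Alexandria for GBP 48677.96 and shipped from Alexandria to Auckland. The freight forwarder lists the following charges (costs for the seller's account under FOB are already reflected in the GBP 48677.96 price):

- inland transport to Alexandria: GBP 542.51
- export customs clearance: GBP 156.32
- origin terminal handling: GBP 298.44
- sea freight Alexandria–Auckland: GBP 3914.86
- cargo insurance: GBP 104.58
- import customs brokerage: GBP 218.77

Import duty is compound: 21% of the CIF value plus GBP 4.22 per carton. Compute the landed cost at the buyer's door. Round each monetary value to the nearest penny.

FOB: the seller bears costs until goods are on board at the origin port; the buyer bears freight, insurance and all costs thereafter.
Already in the invoice (seller's account under FOB): inland to port, export clearance, origin terminal — exclude.
CIF value = FOB price + freight + insurance = 48677.96 + 3914.86 + 104.58 = 52697.40
Ad valorem component: 52697.40 × 21% = 11066.45
Specific component: 19135 × 4.22 = 80749.70
Import duty = 11066.45 + 80749.70 = 91816.15
Buyer bears: freight 3914.86 + insurance 104.58 + brokerage 218.77 + duty 91816.15 = 96054.36
Landed cost = invoice 48677.96 + 96054.36 = 144732.32

Total landed cost: GBP 144732.32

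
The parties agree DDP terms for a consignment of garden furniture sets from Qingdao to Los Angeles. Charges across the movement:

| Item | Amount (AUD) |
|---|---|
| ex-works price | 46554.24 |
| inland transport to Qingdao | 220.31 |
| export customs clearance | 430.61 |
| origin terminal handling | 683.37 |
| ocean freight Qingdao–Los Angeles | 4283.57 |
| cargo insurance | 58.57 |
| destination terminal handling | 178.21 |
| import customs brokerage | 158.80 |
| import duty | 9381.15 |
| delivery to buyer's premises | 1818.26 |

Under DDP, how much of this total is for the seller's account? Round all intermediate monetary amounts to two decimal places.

DDP: the seller bears all costs including import duty.
Seller's account: goods 46554.24 + inland to port 220.31 + export clearance 430.61 + origin terminal 683.37 + freight 4283.57 + insurance 58.57 + destination terminal 178.21 + brokerage 158.80 + duty 9381.15 + delivery 1818.26 = 63767.09
Buyer's account: 0.00

Seller's account: AUD 63767.09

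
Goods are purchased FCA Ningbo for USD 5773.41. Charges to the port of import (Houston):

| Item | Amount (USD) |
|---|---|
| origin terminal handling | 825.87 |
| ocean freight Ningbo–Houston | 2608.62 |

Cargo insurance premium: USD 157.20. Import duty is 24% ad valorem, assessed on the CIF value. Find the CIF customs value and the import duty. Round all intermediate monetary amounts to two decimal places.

CIF value: USD 9365.10; import duty: USD 2247.62

CIF = FCA price + pre-shipment costs + freight + insurance
CIF = 5773.41 + 825.87 + 2608.62 + 157.20 = 9365.10
Import duty = 9365.10 × 24% = 2247.62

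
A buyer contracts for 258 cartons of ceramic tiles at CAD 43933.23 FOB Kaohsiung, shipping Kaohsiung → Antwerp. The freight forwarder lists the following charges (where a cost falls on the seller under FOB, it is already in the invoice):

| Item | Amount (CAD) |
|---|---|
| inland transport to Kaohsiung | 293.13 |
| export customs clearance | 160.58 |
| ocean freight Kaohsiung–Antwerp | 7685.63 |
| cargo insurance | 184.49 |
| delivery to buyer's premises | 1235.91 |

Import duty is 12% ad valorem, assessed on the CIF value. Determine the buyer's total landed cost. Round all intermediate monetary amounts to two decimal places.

FOB: the seller bears costs until goods are on board at the origin port; the buyer bears freight, insurance and all costs thereafter.
Already in the invoice (seller's account under FOB): inland to port, export clearance — exclude.
CIF value = FOB price + freight + insurance = 43933.23 + 7685.63 + 184.49 = 51803.35
Import duty = 51803.35 × 12% = 6216.40
Buyer bears: freight 7685.63 + insurance 184.49 + delivery 1235.91 + duty 6216.40 = 15322.43
Landed cost = invoice 43933.23 + 15322.43 = 59255.66

Total landed cost: CAD 59255.66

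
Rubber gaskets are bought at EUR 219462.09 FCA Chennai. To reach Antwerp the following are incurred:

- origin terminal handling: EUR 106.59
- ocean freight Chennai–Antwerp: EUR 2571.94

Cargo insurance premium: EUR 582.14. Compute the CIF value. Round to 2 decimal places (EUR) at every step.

CIF value: EUR 222722.76

CIF = FCA price + pre-shipment costs + freight + insurance
CIF = 219462.09 + 106.59 + 2571.94 + 582.14 = 222722.76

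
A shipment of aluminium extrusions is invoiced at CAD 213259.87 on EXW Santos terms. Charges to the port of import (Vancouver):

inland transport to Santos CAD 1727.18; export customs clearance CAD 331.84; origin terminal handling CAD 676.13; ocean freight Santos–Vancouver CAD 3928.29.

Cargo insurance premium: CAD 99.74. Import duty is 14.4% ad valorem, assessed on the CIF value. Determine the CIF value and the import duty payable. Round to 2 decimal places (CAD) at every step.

CIF value: CAD 220023.05; import duty: CAD 31683.32

CIF = EXW price + pre-shipment costs + freight + insurance
CIF = 213259.87 + 1727.18 + 331.84 + 676.13 + 3928.29 + 99.74 = 220023.05
Import duty = 220023.05 × 14.4% = 31683.32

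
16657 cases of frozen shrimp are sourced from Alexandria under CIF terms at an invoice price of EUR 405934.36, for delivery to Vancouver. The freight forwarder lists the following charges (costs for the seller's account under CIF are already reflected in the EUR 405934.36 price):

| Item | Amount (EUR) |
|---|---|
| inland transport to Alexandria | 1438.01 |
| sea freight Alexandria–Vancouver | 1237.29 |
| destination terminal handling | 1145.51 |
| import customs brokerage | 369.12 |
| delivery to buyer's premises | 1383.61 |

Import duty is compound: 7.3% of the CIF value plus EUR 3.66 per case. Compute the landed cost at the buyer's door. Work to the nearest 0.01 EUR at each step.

Total landed cost: EUR 499430.43

CIF: the seller pays costs through ocean freight and marine insurance to the destination port.
Already in the invoice (seller's account under CIF): inland to port, freight — exclude.
The CIF price already equals the CIF value: 405934.36
Ad valorem component: 405934.36 × 7.3% = 29633.21
Specific component: 16657 × 3.66 = 60964.62
Import duty = 29633.21 + 60964.62 = 90597.83
Buyer bears: destination terminal 1145.51 + brokerage 369.12 + delivery 1383.61 + duty 90597.83 = 93496.07
Landed cost = invoice 405934.36 + 93496.07 = 499430.43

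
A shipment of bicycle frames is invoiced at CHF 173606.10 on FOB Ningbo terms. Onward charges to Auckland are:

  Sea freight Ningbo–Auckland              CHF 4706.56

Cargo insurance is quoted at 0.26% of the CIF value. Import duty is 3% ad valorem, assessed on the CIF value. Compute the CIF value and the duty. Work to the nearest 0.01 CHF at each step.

Let C be the CIF value. C = FOB price + freight + 0.26% × C
C − 0.26% × C = 173606.10 + 4706.56
0.9974 × C = 178312.66
C = 178312.66 / 0.9974 = 178777.48
Insurance premium = 0.26% × 178777.48 = 464.82
Import duty = 178777.48 × 3% = 5363.32

CIF value: CHF 178777.48; import duty: CHF 5363.32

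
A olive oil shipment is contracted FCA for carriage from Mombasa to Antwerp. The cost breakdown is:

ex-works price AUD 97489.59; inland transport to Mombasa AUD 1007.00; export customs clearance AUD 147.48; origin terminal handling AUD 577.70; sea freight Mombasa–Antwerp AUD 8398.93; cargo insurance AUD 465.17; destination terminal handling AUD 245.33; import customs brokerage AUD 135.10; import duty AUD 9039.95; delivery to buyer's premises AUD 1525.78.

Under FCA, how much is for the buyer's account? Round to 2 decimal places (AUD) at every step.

FCA: the seller delivers export-cleared goods to the carrier; the buyer bears costs from that point.
Seller's account: goods 97489.59 + inland to port 1007.00 + export clearance 147.48 = 98644.07
Buyer's account: origin terminal 577.70 + freight 8398.93 + insurance 465.17 + destination terminal 245.33 + brokerage 135.10 + duty 9039.95 + delivery 1525.78 = 20387.96

Buyer's account: AUD 20387.96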